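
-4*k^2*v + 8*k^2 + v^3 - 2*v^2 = (-2*k + v)*(2*k + v)*(v - 2)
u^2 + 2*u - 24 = (u - 4)*(u + 6)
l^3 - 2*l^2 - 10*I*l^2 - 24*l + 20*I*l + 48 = (l - 2)*(l - 6*I)*(l - 4*I)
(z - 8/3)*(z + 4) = z^2 + 4*z/3 - 32/3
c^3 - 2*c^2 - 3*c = c*(c - 3)*(c + 1)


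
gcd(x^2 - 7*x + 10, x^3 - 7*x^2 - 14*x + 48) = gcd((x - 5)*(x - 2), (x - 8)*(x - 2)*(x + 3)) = x - 2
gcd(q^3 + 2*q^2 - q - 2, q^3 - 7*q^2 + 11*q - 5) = q - 1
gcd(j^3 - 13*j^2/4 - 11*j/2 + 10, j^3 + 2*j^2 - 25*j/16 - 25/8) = j^2 + 3*j/4 - 5/2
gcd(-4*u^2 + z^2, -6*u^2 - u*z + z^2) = 2*u + z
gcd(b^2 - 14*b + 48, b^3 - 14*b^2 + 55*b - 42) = b - 6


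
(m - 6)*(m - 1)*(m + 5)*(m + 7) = m^4 + 5*m^3 - 43*m^2 - 173*m + 210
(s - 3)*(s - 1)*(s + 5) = s^3 + s^2 - 17*s + 15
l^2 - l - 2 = (l - 2)*(l + 1)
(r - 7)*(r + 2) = r^2 - 5*r - 14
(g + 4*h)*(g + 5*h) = g^2 + 9*g*h + 20*h^2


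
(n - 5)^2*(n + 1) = n^3 - 9*n^2 + 15*n + 25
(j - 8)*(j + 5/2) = j^2 - 11*j/2 - 20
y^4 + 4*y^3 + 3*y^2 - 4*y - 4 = (y - 1)*(y + 1)*(y + 2)^2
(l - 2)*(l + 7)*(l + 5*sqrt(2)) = l^3 + 5*l^2 + 5*sqrt(2)*l^2 - 14*l + 25*sqrt(2)*l - 70*sqrt(2)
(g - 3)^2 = g^2 - 6*g + 9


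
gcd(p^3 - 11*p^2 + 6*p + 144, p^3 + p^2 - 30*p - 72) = p^2 - 3*p - 18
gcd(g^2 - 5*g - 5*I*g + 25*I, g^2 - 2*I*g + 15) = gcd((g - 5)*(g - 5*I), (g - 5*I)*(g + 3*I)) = g - 5*I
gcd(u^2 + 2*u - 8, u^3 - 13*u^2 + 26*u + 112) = 1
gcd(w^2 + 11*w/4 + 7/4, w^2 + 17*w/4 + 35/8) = w + 7/4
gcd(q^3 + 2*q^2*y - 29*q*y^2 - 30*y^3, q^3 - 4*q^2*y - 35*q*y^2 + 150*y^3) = -q^2 - q*y + 30*y^2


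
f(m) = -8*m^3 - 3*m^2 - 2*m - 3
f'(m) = -24*m^2 - 6*m - 2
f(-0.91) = 2.36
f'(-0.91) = -16.41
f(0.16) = -3.43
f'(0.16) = -3.57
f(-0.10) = -2.82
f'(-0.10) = -1.64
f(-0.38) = -2.23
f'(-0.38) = -3.19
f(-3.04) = 200.11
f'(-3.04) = -205.56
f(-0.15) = -2.74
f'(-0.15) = -1.64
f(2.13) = -98.18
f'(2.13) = -123.67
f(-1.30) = 12.11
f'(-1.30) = -34.76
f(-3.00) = 192.00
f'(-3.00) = -200.00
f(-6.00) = 1629.00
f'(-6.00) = -830.00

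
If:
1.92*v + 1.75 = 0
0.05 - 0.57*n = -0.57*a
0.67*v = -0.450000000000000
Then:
No Solution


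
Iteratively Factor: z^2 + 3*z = (z + 3)*(z)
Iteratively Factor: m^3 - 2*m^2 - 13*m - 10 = (m + 1)*(m^2 - 3*m - 10) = (m + 1)*(m + 2)*(m - 5)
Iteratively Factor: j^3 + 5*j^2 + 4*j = (j + 1)*(j^2 + 4*j) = (j + 1)*(j + 4)*(j)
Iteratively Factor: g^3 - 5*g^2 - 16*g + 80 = (g - 5)*(g^2 - 16) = (g - 5)*(g - 4)*(g + 4)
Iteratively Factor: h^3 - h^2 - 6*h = (h + 2)*(h^2 - 3*h) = h*(h + 2)*(h - 3)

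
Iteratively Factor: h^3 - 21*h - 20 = (h - 5)*(h^2 + 5*h + 4) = (h - 5)*(h + 1)*(h + 4)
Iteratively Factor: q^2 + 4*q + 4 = (q + 2)*(q + 2)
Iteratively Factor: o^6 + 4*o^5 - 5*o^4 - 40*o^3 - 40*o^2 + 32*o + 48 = (o - 3)*(o^5 + 7*o^4 + 16*o^3 + 8*o^2 - 16*o - 16) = (o - 3)*(o + 2)*(o^4 + 5*o^3 + 6*o^2 - 4*o - 8) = (o - 3)*(o + 2)^2*(o^3 + 3*o^2 - 4) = (o - 3)*(o + 2)^3*(o^2 + o - 2) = (o - 3)*(o - 1)*(o + 2)^3*(o + 2)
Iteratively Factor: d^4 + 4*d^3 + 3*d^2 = (d + 3)*(d^3 + d^2) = d*(d + 3)*(d^2 + d) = d^2*(d + 3)*(d + 1)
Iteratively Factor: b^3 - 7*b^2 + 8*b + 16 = (b - 4)*(b^2 - 3*b - 4) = (b - 4)*(b + 1)*(b - 4)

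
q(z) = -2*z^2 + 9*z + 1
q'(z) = 9 - 4*z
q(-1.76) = -21.04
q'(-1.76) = 16.04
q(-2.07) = -26.20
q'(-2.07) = 17.28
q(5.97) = -16.55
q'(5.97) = -14.88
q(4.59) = 0.17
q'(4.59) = -9.36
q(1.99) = 10.99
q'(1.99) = 1.04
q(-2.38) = -31.75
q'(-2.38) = 18.52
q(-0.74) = -6.76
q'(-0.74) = 11.96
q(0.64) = 5.94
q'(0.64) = 6.44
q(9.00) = -80.00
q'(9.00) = -27.00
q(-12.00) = -395.00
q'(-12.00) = 57.00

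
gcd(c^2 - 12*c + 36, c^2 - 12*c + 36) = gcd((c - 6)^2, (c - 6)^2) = c^2 - 12*c + 36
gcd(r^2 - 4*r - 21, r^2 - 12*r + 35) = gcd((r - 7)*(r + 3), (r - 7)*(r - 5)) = r - 7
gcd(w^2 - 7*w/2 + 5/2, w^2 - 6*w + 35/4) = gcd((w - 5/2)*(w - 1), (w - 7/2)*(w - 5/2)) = w - 5/2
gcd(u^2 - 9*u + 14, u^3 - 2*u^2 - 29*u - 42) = u - 7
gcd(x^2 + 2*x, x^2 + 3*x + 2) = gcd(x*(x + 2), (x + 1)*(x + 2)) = x + 2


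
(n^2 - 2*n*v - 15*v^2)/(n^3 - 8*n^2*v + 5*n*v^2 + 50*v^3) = (-n - 3*v)/(-n^2 + 3*n*v + 10*v^2)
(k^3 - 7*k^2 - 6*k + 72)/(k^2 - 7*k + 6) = (k^2 - k - 12)/(k - 1)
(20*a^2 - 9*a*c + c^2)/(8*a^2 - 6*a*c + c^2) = (5*a - c)/(2*a - c)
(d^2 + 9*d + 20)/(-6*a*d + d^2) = (-d^2 - 9*d - 20)/(d*(6*a - d))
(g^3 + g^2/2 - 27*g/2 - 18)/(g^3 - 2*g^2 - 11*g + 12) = (g + 3/2)/(g - 1)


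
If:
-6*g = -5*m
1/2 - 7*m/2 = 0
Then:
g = 5/42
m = 1/7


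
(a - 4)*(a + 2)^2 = a^3 - 12*a - 16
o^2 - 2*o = o*(o - 2)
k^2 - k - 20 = (k - 5)*(k + 4)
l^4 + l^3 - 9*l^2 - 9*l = l*(l - 3)*(l + 1)*(l + 3)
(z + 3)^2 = z^2 + 6*z + 9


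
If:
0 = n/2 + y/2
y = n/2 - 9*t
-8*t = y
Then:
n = 0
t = 0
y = 0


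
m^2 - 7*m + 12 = (m - 4)*(m - 3)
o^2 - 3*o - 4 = (o - 4)*(o + 1)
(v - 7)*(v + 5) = v^2 - 2*v - 35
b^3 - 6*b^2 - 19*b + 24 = (b - 8)*(b - 1)*(b + 3)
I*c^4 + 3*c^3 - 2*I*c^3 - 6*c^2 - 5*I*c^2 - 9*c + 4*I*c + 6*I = (c - 3)*(c + 1)*(c - 2*I)*(I*c + 1)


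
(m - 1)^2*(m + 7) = m^3 + 5*m^2 - 13*m + 7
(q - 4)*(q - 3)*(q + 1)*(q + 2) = q^4 - 4*q^3 - 7*q^2 + 22*q + 24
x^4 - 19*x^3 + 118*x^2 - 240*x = x*(x - 8)*(x - 6)*(x - 5)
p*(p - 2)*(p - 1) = p^3 - 3*p^2 + 2*p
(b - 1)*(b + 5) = b^2 + 4*b - 5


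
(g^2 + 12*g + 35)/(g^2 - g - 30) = (g + 7)/(g - 6)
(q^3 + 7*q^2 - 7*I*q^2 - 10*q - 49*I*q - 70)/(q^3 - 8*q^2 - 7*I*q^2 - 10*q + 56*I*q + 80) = (q + 7)/(q - 8)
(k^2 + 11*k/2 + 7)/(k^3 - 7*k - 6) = (k + 7/2)/(k^2 - 2*k - 3)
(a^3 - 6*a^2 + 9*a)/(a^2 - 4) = a*(a^2 - 6*a + 9)/(a^2 - 4)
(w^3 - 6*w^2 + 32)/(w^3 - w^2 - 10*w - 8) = (w - 4)/(w + 1)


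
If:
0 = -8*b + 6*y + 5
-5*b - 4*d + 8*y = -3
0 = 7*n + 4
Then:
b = 3*y/4 + 5/8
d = 17*y/16 - 1/32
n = -4/7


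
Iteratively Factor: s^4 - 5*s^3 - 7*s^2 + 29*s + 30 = (s + 1)*(s^3 - 6*s^2 - s + 30) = (s + 1)*(s + 2)*(s^2 - 8*s + 15) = (s - 5)*(s + 1)*(s + 2)*(s - 3)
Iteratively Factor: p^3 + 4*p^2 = (p)*(p^2 + 4*p) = p^2*(p + 4)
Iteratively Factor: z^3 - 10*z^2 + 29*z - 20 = (z - 1)*(z^2 - 9*z + 20) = (z - 5)*(z - 1)*(z - 4)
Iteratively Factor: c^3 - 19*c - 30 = (c + 3)*(c^2 - 3*c - 10) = (c + 2)*(c + 3)*(c - 5)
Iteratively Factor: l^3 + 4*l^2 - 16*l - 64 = (l + 4)*(l^2 - 16) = (l - 4)*(l + 4)*(l + 4)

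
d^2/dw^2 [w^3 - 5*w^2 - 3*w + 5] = 6*w - 10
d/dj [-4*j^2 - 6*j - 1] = -8*j - 6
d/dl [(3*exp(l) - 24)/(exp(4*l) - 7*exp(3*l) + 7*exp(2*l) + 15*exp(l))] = 3*(-3*exp(4*l) + 46*exp(3*l) - 175*exp(2*l) + 112*exp(l) + 120)*exp(-l)/(exp(6*l) - 14*exp(5*l) + 63*exp(4*l) - 68*exp(3*l) - 161*exp(2*l) + 210*exp(l) + 225)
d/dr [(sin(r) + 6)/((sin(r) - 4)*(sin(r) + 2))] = (-12*sin(r) + cos(r)^2 + 3)*cos(r)/((sin(r) - 4)^2*(sin(r) + 2)^2)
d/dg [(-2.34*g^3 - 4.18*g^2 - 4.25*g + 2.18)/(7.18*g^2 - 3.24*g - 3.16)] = (-16.8012*g^4 + 15.1632*g^3 + 66.2414*g^2 - 4.8872*g + 20.4932)/(51.5524*g^4 - 46.5264*g^3 - 34.88*g^2 + 20.4768*g + 9.9856)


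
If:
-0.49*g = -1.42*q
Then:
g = 2.89795918367347*q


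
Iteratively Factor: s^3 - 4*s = (s - 2)*(s^2 + 2*s) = s*(s - 2)*(s + 2)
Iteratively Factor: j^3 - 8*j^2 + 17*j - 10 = (j - 5)*(j^2 - 3*j + 2) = (j - 5)*(j - 1)*(j - 2)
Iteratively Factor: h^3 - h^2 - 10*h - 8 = (h + 1)*(h^2 - 2*h - 8) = (h + 1)*(h + 2)*(h - 4)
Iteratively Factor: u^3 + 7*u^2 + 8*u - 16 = (u + 4)*(u^2 + 3*u - 4) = (u + 4)^2*(u - 1)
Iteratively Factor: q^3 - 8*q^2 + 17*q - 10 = (q - 1)*(q^2 - 7*q + 10) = (q - 5)*(q - 1)*(q - 2)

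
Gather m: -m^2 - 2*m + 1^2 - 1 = -m^2 - 2*m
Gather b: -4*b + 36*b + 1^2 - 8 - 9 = 32*b - 16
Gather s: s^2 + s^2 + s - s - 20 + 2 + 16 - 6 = 2*s^2 - 8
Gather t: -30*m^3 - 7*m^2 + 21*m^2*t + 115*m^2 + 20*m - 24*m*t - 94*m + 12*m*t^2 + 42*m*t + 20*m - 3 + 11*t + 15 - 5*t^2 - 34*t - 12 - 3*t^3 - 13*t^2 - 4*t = -30*m^3 + 108*m^2 - 54*m - 3*t^3 + t^2*(12*m - 18) + t*(21*m^2 + 18*m - 27)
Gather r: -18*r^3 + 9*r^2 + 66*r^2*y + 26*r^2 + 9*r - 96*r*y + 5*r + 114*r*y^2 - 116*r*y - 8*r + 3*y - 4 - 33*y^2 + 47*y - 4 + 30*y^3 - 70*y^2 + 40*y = -18*r^3 + r^2*(66*y + 35) + r*(114*y^2 - 212*y + 6) + 30*y^3 - 103*y^2 + 90*y - 8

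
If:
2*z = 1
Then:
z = 1/2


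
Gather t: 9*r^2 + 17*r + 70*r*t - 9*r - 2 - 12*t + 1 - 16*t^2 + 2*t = 9*r^2 + 8*r - 16*t^2 + t*(70*r - 10) - 1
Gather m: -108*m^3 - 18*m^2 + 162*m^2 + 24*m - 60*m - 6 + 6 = -108*m^3 + 144*m^2 - 36*m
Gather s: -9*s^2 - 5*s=-9*s^2 - 5*s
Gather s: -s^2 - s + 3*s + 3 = -s^2 + 2*s + 3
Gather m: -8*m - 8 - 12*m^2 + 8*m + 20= 12 - 12*m^2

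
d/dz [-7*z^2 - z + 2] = -14*z - 1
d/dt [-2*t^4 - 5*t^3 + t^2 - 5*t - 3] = -8*t^3 - 15*t^2 + 2*t - 5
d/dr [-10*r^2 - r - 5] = -20*r - 1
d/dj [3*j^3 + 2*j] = 9*j^2 + 2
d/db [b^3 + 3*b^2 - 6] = 3*b*(b + 2)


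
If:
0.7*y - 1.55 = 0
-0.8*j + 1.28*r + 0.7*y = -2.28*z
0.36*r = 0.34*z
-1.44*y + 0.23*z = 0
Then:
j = 62.40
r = 13.09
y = 2.21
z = 13.86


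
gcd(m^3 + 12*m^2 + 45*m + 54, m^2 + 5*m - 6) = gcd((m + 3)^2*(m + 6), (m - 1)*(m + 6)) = m + 6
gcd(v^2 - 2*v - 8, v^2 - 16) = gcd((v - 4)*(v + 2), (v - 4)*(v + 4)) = v - 4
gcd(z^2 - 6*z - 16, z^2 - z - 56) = z - 8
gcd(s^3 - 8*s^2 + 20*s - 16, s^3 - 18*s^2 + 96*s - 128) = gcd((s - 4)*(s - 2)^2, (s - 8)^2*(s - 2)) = s - 2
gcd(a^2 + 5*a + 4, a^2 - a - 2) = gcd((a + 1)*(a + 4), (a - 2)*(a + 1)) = a + 1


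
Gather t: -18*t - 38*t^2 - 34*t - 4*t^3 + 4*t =-4*t^3 - 38*t^2 - 48*t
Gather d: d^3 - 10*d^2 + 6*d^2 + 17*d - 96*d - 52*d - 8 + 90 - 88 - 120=d^3 - 4*d^2 - 131*d - 126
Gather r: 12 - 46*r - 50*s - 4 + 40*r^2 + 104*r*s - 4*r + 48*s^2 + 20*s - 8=40*r^2 + r*(104*s - 50) + 48*s^2 - 30*s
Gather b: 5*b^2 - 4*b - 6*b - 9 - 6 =5*b^2 - 10*b - 15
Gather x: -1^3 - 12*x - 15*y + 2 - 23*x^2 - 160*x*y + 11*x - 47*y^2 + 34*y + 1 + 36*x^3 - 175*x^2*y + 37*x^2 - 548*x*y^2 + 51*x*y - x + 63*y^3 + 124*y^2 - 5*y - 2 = 36*x^3 + x^2*(14 - 175*y) + x*(-548*y^2 - 109*y - 2) + 63*y^3 + 77*y^2 + 14*y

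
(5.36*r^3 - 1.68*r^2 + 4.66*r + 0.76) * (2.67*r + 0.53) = 14.3112*r^4 - 1.6448*r^3 + 11.5518*r^2 + 4.499*r + 0.4028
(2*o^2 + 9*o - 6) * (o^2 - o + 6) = 2*o^4 + 7*o^3 - 3*o^2 + 60*o - 36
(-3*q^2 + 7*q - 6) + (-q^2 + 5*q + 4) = -4*q^2 + 12*q - 2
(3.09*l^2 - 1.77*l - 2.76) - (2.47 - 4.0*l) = 3.09*l^2 + 2.23*l - 5.23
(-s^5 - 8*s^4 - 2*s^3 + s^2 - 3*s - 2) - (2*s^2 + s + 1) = -s^5 - 8*s^4 - 2*s^3 - s^2 - 4*s - 3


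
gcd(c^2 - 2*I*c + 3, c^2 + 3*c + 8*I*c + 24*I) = 1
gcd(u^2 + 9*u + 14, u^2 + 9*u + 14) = u^2 + 9*u + 14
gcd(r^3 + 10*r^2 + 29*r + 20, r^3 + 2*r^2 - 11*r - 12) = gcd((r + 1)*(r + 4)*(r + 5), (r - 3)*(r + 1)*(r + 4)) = r^2 + 5*r + 4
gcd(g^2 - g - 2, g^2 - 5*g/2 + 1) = g - 2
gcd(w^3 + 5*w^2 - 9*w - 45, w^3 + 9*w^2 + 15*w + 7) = 1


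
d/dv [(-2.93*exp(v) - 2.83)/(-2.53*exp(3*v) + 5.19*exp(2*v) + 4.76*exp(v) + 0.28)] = (-14.8258*exp(3*v) - 6.273*exp(2*v) + 29.3754*exp(v) + 12.6504)*exp(v)/(6.4009*exp(6*v) - 26.2614*exp(5*v) + 2.85050000000001*exp(4*v) + 47.992*exp(3*v) + 25.564*exp(2*v) + 2.6656*exp(v) + 0.0784)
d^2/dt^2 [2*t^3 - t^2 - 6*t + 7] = 12*t - 2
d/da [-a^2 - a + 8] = -2*a - 1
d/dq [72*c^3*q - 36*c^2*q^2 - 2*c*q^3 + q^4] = 72*c^3 - 72*c^2*q - 6*c*q^2 + 4*q^3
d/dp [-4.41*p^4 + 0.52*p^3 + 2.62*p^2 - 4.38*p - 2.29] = -17.64*p^3 + 1.56*p^2 + 5.24*p - 4.38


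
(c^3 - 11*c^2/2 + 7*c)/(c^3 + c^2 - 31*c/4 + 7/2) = 2*c*(2*c - 7)/(4*c^2 + 12*c - 7)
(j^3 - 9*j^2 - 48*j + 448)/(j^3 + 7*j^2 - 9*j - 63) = (j^2 - 16*j + 64)/(j^2 - 9)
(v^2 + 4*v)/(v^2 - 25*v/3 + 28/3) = 3*v*(v + 4)/(3*v^2 - 25*v + 28)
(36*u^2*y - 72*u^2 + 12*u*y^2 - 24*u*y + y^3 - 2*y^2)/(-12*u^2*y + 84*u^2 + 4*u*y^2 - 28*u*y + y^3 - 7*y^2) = (6*u*y - 12*u + y^2 - 2*y)/(-2*u*y + 14*u + y^2 - 7*y)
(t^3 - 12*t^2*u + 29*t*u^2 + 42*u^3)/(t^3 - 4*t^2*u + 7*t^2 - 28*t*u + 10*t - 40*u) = (t^3 - 12*t^2*u + 29*t*u^2 + 42*u^3)/(t^3 - 4*t^2*u + 7*t^2 - 28*t*u + 10*t - 40*u)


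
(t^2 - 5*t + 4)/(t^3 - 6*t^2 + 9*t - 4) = 1/(t - 1)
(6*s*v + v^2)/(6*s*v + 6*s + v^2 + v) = v/(v + 1)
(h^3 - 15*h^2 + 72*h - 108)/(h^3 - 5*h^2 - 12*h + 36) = (h^2 - 9*h + 18)/(h^2 + h - 6)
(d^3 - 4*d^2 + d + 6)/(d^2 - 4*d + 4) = (d^2 - 2*d - 3)/(d - 2)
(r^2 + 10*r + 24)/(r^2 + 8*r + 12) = (r + 4)/(r + 2)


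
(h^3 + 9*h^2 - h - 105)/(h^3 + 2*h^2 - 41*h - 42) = (h^2 + 2*h - 15)/(h^2 - 5*h - 6)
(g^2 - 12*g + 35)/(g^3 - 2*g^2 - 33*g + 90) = (g - 7)/(g^2 + 3*g - 18)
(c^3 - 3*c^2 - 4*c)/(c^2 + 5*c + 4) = c*(c - 4)/(c + 4)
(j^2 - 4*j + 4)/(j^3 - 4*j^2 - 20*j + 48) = (j - 2)/(j^2 - 2*j - 24)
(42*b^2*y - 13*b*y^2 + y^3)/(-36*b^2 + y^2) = y*(-7*b + y)/(6*b + y)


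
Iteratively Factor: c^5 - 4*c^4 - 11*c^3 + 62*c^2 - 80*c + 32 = (c + 4)*(c^4 - 8*c^3 + 21*c^2 - 22*c + 8) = (c - 2)*(c + 4)*(c^3 - 6*c^2 + 9*c - 4) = (c - 4)*(c - 2)*(c + 4)*(c^2 - 2*c + 1) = (c - 4)*(c - 2)*(c - 1)*(c + 4)*(c - 1)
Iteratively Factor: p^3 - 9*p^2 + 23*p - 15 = (p - 1)*(p^2 - 8*p + 15) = (p - 5)*(p - 1)*(p - 3)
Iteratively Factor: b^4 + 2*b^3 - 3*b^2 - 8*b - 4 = (b - 2)*(b^3 + 4*b^2 + 5*b + 2) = (b - 2)*(b + 2)*(b^2 + 2*b + 1) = (b - 2)*(b + 1)*(b + 2)*(b + 1)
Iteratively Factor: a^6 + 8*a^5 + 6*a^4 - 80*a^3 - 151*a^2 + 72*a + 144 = (a + 1)*(a^5 + 7*a^4 - a^3 - 79*a^2 - 72*a + 144) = (a - 1)*(a + 1)*(a^4 + 8*a^3 + 7*a^2 - 72*a - 144) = (a - 1)*(a + 1)*(a + 4)*(a^3 + 4*a^2 - 9*a - 36) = (a - 1)*(a + 1)*(a + 3)*(a + 4)*(a^2 + a - 12) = (a - 1)*(a + 1)*(a + 3)*(a + 4)^2*(a - 3)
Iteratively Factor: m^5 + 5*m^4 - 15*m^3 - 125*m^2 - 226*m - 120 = (m + 3)*(m^4 + 2*m^3 - 21*m^2 - 62*m - 40) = (m + 2)*(m + 3)*(m^3 - 21*m - 20) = (m + 1)*(m + 2)*(m + 3)*(m^2 - m - 20) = (m - 5)*(m + 1)*(m + 2)*(m + 3)*(m + 4)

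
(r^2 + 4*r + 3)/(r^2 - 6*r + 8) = (r^2 + 4*r + 3)/(r^2 - 6*r + 8)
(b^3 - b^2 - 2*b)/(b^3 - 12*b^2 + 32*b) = (b^2 - b - 2)/(b^2 - 12*b + 32)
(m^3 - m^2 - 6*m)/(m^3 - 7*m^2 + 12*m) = (m + 2)/(m - 4)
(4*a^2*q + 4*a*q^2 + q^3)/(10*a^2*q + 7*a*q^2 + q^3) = (2*a + q)/(5*a + q)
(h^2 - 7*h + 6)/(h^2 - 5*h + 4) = (h - 6)/(h - 4)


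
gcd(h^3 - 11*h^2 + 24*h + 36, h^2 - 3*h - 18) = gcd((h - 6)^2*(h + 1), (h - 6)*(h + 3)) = h - 6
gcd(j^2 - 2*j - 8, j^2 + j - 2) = j + 2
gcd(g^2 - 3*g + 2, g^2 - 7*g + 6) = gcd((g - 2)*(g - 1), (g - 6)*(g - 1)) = g - 1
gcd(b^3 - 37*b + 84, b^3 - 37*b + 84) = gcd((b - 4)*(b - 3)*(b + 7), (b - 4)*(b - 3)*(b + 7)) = b^3 - 37*b + 84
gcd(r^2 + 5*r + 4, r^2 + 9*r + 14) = 1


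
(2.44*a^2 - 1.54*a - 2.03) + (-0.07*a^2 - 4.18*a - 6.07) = 2.37*a^2 - 5.72*a - 8.1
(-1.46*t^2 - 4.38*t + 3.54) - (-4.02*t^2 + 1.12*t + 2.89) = 2.56*t^2 - 5.5*t + 0.65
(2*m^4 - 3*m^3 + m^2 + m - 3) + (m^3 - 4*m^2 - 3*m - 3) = 2*m^4 - 2*m^3 - 3*m^2 - 2*m - 6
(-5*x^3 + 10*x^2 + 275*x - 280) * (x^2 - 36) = -5*x^5 + 10*x^4 + 455*x^3 - 640*x^2 - 9900*x + 10080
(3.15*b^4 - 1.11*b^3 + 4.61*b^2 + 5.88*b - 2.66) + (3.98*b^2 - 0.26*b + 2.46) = 3.15*b^4 - 1.11*b^3 + 8.59*b^2 + 5.62*b - 0.2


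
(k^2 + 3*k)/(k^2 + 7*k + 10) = k*(k + 3)/(k^2 + 7*k + 10)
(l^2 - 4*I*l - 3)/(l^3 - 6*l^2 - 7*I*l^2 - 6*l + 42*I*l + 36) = (l - 3*I)/(l^2 - 6*l*(1 + I) + 36*I)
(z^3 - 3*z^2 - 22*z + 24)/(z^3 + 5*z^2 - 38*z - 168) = (z - 1)/(z + 7)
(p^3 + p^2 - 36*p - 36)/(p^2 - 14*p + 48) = (p^2 + 7*p + 6)/(p - 8)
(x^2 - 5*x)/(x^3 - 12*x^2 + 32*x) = (x - 5)/(x^2 - 12*x + 32)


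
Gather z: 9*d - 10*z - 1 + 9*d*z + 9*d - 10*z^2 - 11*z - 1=18*d - 10*z^2 + z*(9*d - 21) - 2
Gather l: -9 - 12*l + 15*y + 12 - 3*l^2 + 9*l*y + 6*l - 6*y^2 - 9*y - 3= -3*l^2 + l*(9*y - 6) - 6*y^2 + 6*y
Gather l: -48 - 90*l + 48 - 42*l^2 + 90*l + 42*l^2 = 0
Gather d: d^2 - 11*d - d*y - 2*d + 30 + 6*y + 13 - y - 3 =d^2 + d*(-y - 13) + 5*y + 40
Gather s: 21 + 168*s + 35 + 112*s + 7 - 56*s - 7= 224*s + 56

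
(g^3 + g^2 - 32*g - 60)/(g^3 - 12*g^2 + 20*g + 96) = (g + 5)/(g - 8)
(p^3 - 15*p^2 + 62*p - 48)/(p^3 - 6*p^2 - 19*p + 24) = (p - 6)/(p + 3)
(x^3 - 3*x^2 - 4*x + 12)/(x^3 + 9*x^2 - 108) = (x^2 - 4)/(x^2 + 12*x + 36)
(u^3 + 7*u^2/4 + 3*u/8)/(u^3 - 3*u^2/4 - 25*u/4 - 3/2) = u*(2*u + 3)/(2*(u^2 - u - 6))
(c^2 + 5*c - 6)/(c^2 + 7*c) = (c^2 + 5*c - 6)/(c*(c + 7))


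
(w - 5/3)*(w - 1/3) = w^2 - 2*w + 5/9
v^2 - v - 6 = (v - 3)*(v + 2)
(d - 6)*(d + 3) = d^2 - 3*d - 18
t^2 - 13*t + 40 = (t - 8)*(t - 5)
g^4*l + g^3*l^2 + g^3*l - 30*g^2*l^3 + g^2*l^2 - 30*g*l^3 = g*(g - 5*l)*(g + 6*l)*(g*l + l)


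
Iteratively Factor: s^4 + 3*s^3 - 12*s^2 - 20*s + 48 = (s + 4)*(s^3 - s^2 - 8*s + 12) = (s + 3)*(s + 4)*(s^2 - 4*s + 4) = (s - 2)*(s + 3)*(s + 4)*(s - 2)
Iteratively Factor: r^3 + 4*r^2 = (r)*(r^2 + 4*r) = r*(r + 4)*(r)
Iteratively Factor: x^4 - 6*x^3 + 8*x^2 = (x - 2)*(x^3 - 4*x^2) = (x - 4)*(x - 2)*(x^2) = x*(x - 4)*(x - 2)*(x)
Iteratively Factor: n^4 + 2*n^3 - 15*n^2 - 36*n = (n + 3)*(n^3 - n^2 - 12*n) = n*(n + 3)*(n^2 - n - 12) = n*(n - 4)*(n + 3)*(n + 3)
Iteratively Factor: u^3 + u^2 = (u + 1)*(u^2) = u*(u + 1)*(u)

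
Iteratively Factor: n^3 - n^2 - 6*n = (n)*(n^2 - n - 6) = n*(n - 3)*(n + 2)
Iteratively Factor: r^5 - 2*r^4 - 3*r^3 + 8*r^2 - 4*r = (r - 2)*(r^4 - 3*r^2 + 2*r) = r*(r - 2)*(r^3 - 3*r + 2) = r*(r - 2)*(r - 1)*(r^2 + r - 2) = r*(r - 2)*(r - 1)*(r + 2)*(r - 1)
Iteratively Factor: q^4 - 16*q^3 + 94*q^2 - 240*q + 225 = (q - 3)*(q^3 - 13*q^2 + 55*q - 75) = (q - 5)*(q - 3)*(q^2 - 8*q + 15) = (q - 5)^2*(q - 3)*(q - 3)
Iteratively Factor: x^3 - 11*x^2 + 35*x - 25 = (x - 5)*(x^2 - 6*x + 5) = (x - 5)*(x - 1)*(x - 5)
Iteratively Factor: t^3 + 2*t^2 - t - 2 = (t + 2)*(t^2 - 1) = (t - 1)*(t + 2)*(t + 1)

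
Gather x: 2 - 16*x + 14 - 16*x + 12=28 - 32*x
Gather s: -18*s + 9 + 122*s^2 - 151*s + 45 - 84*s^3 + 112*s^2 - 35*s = -84*s^3 + 234*s^2 - 204*s + 54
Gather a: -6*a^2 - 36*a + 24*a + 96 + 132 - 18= -6*a^2 - 12*a + 210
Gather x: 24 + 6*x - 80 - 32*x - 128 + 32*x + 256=6*x + 72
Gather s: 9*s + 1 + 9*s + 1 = 18*s + 2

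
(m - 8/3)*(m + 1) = m^2 - 5*m/3 - 8/3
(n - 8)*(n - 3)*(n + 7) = n^3 - 4*n^2 - 53*n + 168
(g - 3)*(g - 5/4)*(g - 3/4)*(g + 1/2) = g^4 - 9*g^3/2 + 71*g^2/16 + 21*g/32 - 45/32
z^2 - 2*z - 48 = (z - 8)*(z + 6)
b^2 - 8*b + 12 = (b - 6)*(b - 2)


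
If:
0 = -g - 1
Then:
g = -1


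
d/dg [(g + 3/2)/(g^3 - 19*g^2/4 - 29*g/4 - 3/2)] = 2*(-16*g^3 + 2*g^2 + 114*g + 75)/(16*g^6 - 152*g^5 + 129*g^4 + 1054*g^3 + 1069*g^2 + 348*g + 36)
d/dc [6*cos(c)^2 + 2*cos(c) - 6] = -2*(6*cos(c) + 1)*sin(c)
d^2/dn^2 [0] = 0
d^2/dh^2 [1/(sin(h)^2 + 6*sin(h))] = 2*(-2*sin(h) - 9 - 15/sin(h) + 18/sin(h)^2 + 36/sin(h)^3)/(sin(h) + 6)^3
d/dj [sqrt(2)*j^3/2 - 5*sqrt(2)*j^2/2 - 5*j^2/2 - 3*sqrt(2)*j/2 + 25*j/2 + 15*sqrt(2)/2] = 3*sqrt(2)*j^2/2 - 5*sqrt(2)*j - 5*j - 3*sqrt(2)/2 + 25/2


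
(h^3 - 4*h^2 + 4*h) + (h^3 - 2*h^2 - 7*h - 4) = 2*h^3 - 6*h^2 - 3*h - 4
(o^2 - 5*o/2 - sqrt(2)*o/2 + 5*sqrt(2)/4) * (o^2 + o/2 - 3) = o^4 - 2*o^3 - sqrt(2)*o^3/2 - 17*o^2/4 + sqrt(2)*o^2 + 17*sqrt(2)*o/8 + 15*o/2 - 15*sqrt(2)/4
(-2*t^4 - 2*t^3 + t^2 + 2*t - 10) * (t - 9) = -2*t^5 + 16*t^4 + 19*t^3 - 7*t^2 - 28*t + 90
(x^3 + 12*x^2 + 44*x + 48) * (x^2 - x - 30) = x^5 + 11*x^4 + 2*x^3 - 356*x^2 - 1368*x - 1440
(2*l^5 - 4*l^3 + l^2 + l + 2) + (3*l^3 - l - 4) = 2*l^5 - l^3 + l^2 - 2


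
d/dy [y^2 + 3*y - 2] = 2*y + 3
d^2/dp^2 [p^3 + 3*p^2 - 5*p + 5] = 6*p + 6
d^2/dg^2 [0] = 0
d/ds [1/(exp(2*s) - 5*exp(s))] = (5 - 2*exp(s))*exp(-s)/(exp(s) - 5)^2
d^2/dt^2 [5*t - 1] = 0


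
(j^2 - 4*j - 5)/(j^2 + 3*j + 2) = (j - 5)/(j + 2)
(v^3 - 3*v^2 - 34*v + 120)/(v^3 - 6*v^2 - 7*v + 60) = (v + 6)/(v + 3)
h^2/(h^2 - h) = h/(h - 1)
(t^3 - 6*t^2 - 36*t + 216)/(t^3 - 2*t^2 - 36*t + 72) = (t - 6)/(t - 2)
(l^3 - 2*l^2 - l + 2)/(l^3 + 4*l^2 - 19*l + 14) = (l + 1)/(l + 7)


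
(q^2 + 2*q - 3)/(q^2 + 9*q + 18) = (q - 1)/(q + 6)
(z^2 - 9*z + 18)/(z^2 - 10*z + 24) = (z - 3)/(z - 4)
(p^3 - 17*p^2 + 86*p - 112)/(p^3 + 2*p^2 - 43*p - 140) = (p^2 - 10*p + 16)/(p^2 + 9*p + 20)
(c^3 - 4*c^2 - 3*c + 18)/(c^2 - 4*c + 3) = (c^2 - c - 6)/(c - 1)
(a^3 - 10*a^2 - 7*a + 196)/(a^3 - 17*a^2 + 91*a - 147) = (a + 4)/(a - 3)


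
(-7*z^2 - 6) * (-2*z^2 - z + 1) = 14*z^4 + 7*z^3 + 5*z^2 + 6*z - 6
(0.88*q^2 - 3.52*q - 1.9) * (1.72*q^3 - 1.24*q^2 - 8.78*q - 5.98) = 1.5136*q^5 - 7.1456*q^4 - 6.6296*q^3 + 27.9992*q^2 + 37.7316*q + 11.362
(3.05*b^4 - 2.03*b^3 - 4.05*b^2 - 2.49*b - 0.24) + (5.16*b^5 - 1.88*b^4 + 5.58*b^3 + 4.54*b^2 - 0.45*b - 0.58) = 5.16*b^5 + 1.17*b^4 + 3.55*b^3 + 0.49*b^2 - 2.94*b - 0.82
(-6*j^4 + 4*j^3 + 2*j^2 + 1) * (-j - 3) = 6*j^5 + 14*j^4 - 14*j^3 - 6*j^2 - j - 3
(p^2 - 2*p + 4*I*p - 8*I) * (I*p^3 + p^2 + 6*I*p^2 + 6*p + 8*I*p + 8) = I*p^5 - 3*p^4 + 4*I*p^4 - 12*p^3 + 12*p^2 + 48*p - 16*I*p - 64*I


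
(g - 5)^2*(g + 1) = g^3 - 9*g^2 + 15*g + 25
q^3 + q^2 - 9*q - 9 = (q - 3)*(q + 1)*(q + 3)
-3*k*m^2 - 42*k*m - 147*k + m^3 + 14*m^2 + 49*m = (-3*k + m)*(m + 7)^2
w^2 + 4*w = w*(w + 4)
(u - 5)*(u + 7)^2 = u^3 + 9*u^2 - 21*u - 245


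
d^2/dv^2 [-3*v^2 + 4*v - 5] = -6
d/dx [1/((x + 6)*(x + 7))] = (-2*x - 13)/(x^4 + 26*x^3 + 253*x^2 + 1092*x + 1764)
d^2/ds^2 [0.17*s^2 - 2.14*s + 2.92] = 0.340000000000000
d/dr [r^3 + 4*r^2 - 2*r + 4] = 3*r^2 + 8*r - 2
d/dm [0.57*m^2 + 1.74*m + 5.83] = 1.14*m + 1.74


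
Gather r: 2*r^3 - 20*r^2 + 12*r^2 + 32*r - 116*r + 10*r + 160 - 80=2*r^3 - 8*r^2 - 74*r + 80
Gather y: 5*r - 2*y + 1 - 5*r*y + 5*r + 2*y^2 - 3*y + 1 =10*r + 2*y^2 + y*(-5*r - 5) + 2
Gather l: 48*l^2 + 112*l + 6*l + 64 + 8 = 48*l^2 + 118*l + 72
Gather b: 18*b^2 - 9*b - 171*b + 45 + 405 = 18*b^2 - 180*b + 450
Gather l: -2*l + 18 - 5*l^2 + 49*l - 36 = -5*l^2 + 47*l - 18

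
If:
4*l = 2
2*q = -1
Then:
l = 1/2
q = -1/2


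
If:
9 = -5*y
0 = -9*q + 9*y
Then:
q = -9/5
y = -9/5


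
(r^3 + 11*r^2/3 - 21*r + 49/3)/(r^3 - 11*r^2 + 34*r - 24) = (3*r^2 + 14*r - 49)/(3*(r^2 - 10*r + 24))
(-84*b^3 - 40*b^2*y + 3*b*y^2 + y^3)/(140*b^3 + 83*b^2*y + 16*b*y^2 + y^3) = (-12*b^2 - 4*b*y + y^2)/(20*b^2 + 9*b*y + y^2)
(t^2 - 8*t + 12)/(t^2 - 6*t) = (t - 2)/t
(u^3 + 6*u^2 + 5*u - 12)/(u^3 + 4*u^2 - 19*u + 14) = (u^2 + 7*u + 12)/(u^2 + 5*u - 14)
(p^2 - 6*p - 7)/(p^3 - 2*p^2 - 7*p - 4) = (p - 7)/(p^2 - 3*p - 4)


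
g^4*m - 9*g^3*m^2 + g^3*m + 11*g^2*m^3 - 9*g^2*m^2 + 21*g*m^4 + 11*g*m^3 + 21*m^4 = (g - 7*m)*(g - 3*m)*(g + m)*(g*m + m)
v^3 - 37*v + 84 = (v - 4)*(v - 3)*(v + 7)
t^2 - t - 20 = (t - 5)*(t + 4)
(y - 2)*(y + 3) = y^2 + y - 6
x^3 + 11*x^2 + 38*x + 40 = (x + 2)*(x + 4)*(x + 5)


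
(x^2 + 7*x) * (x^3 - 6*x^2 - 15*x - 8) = x^5 + x^4 - 57*x^3 - 113*x^2 - 56*x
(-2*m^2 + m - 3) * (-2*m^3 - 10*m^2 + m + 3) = 4*m^5 + 18*m^4 - 6*m^3 + 25*m^2 - 9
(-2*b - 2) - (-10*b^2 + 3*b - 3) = 10*b^2 - 5*b + 1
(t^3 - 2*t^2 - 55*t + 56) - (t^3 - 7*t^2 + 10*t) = 5*t^2 - 65*t + 56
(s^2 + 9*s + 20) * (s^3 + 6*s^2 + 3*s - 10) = s^5 + 15*s^4 + 77*s^3 + 137*s^2 - 30*s - 200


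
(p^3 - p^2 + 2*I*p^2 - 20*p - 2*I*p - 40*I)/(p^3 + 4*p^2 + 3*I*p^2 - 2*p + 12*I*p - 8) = (p - 5)/(p + I)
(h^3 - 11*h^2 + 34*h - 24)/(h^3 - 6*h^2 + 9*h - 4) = (h - 6)/(h - 1)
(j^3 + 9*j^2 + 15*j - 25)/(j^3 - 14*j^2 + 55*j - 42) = (j^2 + 10*j + 25)/(j^2 - 13*j + 42)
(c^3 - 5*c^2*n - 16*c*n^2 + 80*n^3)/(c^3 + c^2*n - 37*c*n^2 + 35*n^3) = (c^2 - 16*n^2)/(c^2 + 6*c*n - 7*n^2)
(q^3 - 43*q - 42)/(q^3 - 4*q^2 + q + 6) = (q^2 - q - 42)/(q^2 - 5*q + 6)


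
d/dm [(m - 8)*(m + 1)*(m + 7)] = 3*m^2 - 57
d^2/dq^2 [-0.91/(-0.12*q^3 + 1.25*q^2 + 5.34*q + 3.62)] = ((2.275 - 0.6552*q)*(-0.12*q^3 + 1.25*q^2 + 5.34*q + 3.62) - 0.91*(-0.72*q^2 + 5.0*q + 10.68)*(-0.36*q^2 + 2.5*q + 5.34))/(-0.12*q^3 + 1.25*q^2 + 5.34*q + 3.62)^3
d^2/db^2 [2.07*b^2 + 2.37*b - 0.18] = 4.14000000000000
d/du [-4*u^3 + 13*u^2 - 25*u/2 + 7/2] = -12*u^2 + 26*u - 25/2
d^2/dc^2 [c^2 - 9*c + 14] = 2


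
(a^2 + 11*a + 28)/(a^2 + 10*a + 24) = (a + 7)/(a + 6)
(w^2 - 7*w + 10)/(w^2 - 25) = (w - 2)/(w + 5)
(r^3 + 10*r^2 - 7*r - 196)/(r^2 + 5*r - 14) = (r^2 + 3*r - 28)/(r - 2)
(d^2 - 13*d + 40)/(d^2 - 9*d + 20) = (d - 8)/(d - 4)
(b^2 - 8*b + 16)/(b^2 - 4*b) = (b - 4)/b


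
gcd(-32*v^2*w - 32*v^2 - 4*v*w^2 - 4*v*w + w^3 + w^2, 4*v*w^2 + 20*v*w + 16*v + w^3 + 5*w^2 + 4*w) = 4*v*w + 4*v + w^2 + w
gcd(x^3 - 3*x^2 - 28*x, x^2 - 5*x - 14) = x - 7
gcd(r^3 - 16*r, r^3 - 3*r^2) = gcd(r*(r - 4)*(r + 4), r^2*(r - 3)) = r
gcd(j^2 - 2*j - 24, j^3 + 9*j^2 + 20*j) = j + 4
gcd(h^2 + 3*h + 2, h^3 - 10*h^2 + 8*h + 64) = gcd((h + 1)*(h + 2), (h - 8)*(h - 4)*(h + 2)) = h + 2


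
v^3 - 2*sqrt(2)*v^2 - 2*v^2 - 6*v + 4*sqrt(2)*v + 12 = (v - 2)*(v - 3*sqrt(2))*(v + sqrt(2))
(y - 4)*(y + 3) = y^2 - y - 12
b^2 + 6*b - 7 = (b - 1)*(b + 7)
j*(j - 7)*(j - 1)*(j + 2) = j^4 - 6*j^3 - 9*j^2 + 14*j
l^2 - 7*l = l*(l - 7)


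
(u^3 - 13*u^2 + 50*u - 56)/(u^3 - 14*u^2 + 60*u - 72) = (u^2 - 11*u + 28)/(u^2 - 12*u + 36)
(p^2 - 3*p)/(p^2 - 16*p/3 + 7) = 3*p/(3*p - 7)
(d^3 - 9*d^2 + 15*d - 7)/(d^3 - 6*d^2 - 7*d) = (d^2 - 2*d + 1)/(d*(d + 1))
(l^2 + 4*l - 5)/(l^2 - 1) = (l + 5)/(l + 1)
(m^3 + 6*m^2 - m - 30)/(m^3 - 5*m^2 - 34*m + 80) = (m + 3)/(m - 8)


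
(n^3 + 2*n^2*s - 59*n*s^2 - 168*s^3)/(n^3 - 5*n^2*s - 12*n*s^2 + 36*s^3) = (n^2 - n*s - 56*s^2)/(n^2 - 8*n*s + 12*s^2)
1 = 1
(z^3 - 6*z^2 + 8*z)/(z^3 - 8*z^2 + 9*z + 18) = z*(z^2 - 6*z + 8)/(z^3 - 8*z^2 + 9*z + 18)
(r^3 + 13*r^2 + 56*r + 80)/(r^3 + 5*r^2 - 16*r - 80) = (r + 4)/(r - 4)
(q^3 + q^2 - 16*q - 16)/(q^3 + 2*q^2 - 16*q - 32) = (q + 1)/(q + 2)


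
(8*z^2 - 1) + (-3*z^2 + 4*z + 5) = 5*z^2 + 4*z + 4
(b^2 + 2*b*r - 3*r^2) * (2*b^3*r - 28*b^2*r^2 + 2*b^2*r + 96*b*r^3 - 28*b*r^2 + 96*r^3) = 2*b^5*r - 24*b^4*r^2 + 2*b^4*r + 34*b^3*r^3 - 24*b^3*r^2 + 276*b^2*r^4 + 34*b^2*r^3 - 288*b*r^5 + 276*b*r^4 - 288*r^5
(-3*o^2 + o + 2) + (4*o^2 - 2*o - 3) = o^2 - o - 1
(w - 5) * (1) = w - 5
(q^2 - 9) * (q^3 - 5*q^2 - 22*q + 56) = q^5 - 5*q^4 - 31*q^3 + 101*q^2 + 198*q - 504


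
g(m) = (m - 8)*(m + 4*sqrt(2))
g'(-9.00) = -20.34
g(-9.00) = 56.83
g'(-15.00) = -32.34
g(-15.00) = 214.89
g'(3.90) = 5.46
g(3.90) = -39.18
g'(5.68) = 9.02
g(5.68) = -26.30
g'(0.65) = -1.04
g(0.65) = -46.36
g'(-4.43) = -11.20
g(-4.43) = -15.25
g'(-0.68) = -3.70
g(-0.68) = -43.20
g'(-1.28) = -4.90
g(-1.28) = -40.62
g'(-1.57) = -5.48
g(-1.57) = -39.11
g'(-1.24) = -4.82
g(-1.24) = -40.81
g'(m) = 2*m - 8 + 4*sqrt(2)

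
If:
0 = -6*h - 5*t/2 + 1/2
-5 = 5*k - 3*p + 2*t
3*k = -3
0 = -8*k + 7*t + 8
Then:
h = 29/28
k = -1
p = -32/21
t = -16/7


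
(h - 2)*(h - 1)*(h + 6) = h^3 + 3*h^2 - 16*h + 12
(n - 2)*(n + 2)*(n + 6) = n^3 + 6*n^2 - 4*n - 24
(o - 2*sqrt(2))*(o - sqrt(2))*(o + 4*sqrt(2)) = o^3 + sqrt(2)*o^2 - 20*o + 16*sqrt(2)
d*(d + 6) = d^2 + 6*d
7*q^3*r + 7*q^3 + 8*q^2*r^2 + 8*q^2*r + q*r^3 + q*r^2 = (q + r)*(7*q + r)*(q*r + q)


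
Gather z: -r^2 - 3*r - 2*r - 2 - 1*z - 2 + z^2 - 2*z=-r^2 - 5*r + z^2 - 3*z - 4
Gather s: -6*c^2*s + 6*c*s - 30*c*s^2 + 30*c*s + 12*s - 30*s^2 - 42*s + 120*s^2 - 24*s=s^2*(90 - 30*c) + s*(-6*c^2 + 36*c - 54)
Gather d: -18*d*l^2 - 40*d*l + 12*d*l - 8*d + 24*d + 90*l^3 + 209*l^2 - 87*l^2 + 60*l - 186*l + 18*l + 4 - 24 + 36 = d*(-18*l^2 - 28*l + 16) + 90*l^3 + 122*l^2 - 108*l + 16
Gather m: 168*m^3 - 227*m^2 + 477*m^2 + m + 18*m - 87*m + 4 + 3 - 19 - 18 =168*m^3 + 250*m^2 - 68*m - 30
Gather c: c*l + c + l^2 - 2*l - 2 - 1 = c*(l + 1) + l^2 - 2*l - 3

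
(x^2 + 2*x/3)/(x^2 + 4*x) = (x + 2/3)/(x + 4)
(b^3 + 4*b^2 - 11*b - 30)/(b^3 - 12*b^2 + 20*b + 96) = (b^2 + 2*b - 15)/(b^2 - 14*b + 48)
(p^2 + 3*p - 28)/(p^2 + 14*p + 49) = (p - 4)/(p + 7)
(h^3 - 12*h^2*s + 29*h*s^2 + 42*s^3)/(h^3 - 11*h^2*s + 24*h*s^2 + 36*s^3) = (-h + 7*s)/(-h + 6*s)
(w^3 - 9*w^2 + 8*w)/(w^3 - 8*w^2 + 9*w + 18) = w*(w^2 - 9*w + 8)/(w^3 - 8*w^2 + 9*w + 18)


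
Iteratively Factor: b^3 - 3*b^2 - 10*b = (b - 5)*(b^2 + 2*b) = b*(b - 5)*(b + 2)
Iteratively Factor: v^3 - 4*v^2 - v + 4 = (v - 4)*(v^2 - 1) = (v - 4)*(v - 1)*(v + 1)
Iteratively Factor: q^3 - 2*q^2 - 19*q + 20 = (q + 4)*(q^2 - 6*q + 5) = (q - 5)*(q + 4)*(q - 1)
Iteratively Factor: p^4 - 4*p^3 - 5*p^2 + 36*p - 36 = (p - 3)*(p^3 - p^2 - 8*p + 12) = (p - 3)*(p - 2)*(p^2 + p - 6) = (p - 3)*(p - 2)^2*(p + 3)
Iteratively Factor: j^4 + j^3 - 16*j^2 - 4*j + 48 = (j + 4)*(j^3 - 3*j^2 - 4*j + 12) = (j - 2)*(j + 4)*(j^2 - j - 6) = (j - 3)*(j - 2)*(j + 4)*(j + 2)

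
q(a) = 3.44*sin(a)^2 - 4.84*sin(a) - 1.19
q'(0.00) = -4.84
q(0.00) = -1.19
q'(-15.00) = 7.08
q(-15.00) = 3.41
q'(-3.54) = 2.00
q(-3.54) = -2.55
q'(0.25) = -3.04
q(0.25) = -2.18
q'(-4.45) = -0.47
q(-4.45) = -2.66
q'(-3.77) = 0.64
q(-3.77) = -2.85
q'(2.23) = -0.37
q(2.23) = -2.87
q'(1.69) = -0.24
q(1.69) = -2.60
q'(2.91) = 3.17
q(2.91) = -2.12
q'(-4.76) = 0.10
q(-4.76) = -2.59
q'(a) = 6.88*sin(a)*cos(a) - 4.84*cos(a)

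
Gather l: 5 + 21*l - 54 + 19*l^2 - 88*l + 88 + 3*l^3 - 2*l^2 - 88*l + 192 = 3*l^3 + 17*l^2 - 155*l + 231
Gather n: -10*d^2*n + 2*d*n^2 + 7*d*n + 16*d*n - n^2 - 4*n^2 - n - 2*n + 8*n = n^2*(2*d - 5) + n*(-10*d^2 + 23*d + 5)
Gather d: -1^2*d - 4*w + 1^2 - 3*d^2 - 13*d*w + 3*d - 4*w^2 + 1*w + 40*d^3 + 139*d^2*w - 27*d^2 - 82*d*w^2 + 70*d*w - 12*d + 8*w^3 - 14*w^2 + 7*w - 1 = 40*d^3 + d^2*(139*w - 30) + d*(-82*w^2 + 57*w - 10) + 8*w^3 - 18*w^2 + 4*w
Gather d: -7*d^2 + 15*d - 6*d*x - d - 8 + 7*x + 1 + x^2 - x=-7*d^2 + d*(14 - 6*x) + x^2 + 6*x - 7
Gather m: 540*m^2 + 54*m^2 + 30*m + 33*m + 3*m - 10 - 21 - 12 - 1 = 594*m^2 + 66*m - 44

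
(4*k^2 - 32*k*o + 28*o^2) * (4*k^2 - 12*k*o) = 16*k^4 - 176*k^3*o + 496*k^2*o^2 - 336*k*o^3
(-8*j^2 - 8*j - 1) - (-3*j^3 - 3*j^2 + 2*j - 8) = 3*j^3 - 5*j^2 - 10*j + 7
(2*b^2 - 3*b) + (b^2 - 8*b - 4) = 3*b^2 - 11*b - 4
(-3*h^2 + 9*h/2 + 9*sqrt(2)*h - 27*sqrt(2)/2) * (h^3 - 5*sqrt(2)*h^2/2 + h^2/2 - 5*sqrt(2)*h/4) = -3*h^5 + 3*h^4 + 33*sqrt(2)*h^4/2 - 171*h^3/4 - 33*sqrt(2)*h^3/2 - 99*sqrt(2)*h^2/8 + 45*h^2 + 135*h/4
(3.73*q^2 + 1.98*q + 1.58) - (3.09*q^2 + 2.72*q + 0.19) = 0.64*q^2 - 0.74*q + 1.39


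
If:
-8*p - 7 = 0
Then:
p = -7/8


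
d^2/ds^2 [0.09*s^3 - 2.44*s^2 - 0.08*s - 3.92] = 0.54*s - 4.88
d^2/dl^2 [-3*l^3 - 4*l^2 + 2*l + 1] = -18*l - 8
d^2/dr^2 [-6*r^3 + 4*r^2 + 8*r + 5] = 8 - 36*r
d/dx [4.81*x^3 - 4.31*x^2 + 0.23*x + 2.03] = 14.43*x^2 - 8.62*x + 0.23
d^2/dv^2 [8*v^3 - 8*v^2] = 48*v - 16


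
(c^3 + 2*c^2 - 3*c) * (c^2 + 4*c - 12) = c^5 + 6*c^4 - 7*c^3 - 36*c^2 + 36*c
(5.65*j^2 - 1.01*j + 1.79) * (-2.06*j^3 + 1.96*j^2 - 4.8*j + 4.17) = -11.639*j^5 + 13.1546*j^4 - 32.787*j^3 + 31.9169*j^2 - 12.8037*j + 7.4643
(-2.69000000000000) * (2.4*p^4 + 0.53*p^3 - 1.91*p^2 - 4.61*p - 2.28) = -6.456*p^4 - 1.4257*p^3 + 5.1379*p^2 + 12.4009*p + 6.1332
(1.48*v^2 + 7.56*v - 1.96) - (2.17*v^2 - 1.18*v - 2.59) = -0.69*v^2 + 8.74*v + 0.63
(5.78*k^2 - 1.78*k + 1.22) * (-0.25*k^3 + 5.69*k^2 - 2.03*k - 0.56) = -1.445*k^5 + 33.3332*k^4 - 22.1666*k^3 + 7.3184*k^2 - 1.4798*k - 0.6832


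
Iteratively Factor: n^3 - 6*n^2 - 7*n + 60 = (n - 5)*(n^2 - n - 12) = (n - 5)*(n + 3)*(n - 4)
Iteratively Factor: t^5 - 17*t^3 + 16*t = (t + 4)*(t^4 - 4*t^3 - t^2 + 4*t) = t*(t + 4)*(t^3 - 4*t^2 - t + 4) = t*(t - 4)*(t + 4)*(t^2 - 1) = t*(t - 4)*(t + 1)*(t + 4)*(t - 1)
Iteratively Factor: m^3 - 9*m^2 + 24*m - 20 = (m - 5)*(m^2 - 4*m + 4) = (m - 5)*(m - 2)*(m - 2)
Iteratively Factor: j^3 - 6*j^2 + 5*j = (j - 5)*(j^2 - j) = (j - 5)*(j - 1)*(j)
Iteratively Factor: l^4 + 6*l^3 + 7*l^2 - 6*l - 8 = (l - 1)*(l^3 + 7*l^2 + 14*l + 8) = (l - 1)*(l + 4)*(l^2 + 3*l + 2) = (l - 1)*(l + 2)*(l + 4)*(l + 1)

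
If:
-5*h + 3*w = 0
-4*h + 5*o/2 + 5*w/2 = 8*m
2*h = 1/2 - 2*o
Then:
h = 3*w/5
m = 5/64 - 7*w/40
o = 1/4 - 3*w/5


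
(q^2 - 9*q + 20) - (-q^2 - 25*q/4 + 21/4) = 2*q^2 - 11*q/4 + 59/4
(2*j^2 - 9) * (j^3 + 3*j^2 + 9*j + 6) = 2*j^5 + 6*j^4 + 9*j^3 - 15*j^2 - 81*j - 54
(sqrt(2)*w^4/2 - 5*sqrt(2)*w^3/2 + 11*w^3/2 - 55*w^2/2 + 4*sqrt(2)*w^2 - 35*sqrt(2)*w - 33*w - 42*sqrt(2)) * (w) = sqrt(2)*w^5/2 - 5*sqrt(2)*w^4/2 + 11*w^4/2 - 55*w^3/2 + 4*sqrt(2)*w^3 - 35*sqrt(2)*w^2 - 33*w^2 - 42*sqrt(2)*w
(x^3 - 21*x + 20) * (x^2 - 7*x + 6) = x^5 - 7*x^4 - 15*x^3 + 167*x^2 - 266*x + 120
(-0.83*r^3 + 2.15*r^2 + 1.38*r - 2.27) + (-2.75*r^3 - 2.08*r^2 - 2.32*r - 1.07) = -3.58*r^3 + 0.0699999999999998*r^2 - 0.94*r - 3.34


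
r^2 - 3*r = r*(r - 3)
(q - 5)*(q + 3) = q^2 - 2*q - 15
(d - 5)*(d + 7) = d^2 + 2*d - 35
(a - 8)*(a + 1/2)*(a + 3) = a^3 - 9*a^2/2 - 53*a/2 - 12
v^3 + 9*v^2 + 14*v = v*(v + 2)*(v + 7)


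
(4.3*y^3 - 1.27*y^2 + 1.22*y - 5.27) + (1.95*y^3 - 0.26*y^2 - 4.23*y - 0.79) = 6.25*y^3 - 1.53*y^2 - 3.01*y - 6.06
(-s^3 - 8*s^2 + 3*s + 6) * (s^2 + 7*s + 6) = -s^5 - 15*s^4 - 59*s^3 - 21*s^2 + 60*s + 36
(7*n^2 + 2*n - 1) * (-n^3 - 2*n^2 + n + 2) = -7*n^5 - 16*n^4 + 4*n^3 + 18*n^2 + 3*n - 2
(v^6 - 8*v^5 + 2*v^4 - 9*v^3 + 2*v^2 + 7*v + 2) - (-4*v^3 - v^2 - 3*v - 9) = v^6 - 8*v^5 + 2*v^4 - 5*v^3 + 3*v^2 + 10*v + 11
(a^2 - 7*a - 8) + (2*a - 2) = a^2 - 5*a - 10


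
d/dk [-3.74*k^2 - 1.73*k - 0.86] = -7.48*k - 1.73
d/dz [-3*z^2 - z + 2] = -6*z - 1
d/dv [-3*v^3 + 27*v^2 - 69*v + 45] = -9*v^2 + 54*v - 69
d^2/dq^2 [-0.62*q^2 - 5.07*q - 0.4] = -1.24000000000000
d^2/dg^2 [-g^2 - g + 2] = -2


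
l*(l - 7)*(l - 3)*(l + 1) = l^4 - 9*l^3 + 11*l^2 + 21*l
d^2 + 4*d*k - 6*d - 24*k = (d - 6)*(d + 4*k)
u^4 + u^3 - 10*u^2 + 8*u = u*(u - 2)*(u - 1)*(u + 4)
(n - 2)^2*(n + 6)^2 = n^4 + 8*n^3 - 8*n^2 - 96*n + 144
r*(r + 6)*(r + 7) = r^3 + 13*r^2 + 42*r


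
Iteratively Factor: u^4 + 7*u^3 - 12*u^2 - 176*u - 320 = (u - 5)*(u^3 + 12*u^2 + 48*u + 64) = (u - 5)*(u + 4)*(u^2 + 8*u + 16) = (u - 5)*(u + 4)^2*(u + 4)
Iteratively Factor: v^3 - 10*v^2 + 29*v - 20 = (v - 1)*(v^2 - 9*v + 20) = (v - 4)*(v - 1)*(v - 5)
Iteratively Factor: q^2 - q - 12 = (q - 4)*(q + 3)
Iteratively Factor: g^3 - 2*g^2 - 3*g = (g + 1)*(g^2 - 3*g) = (g - 3)*(g + 1)*(g)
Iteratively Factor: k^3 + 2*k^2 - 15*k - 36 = (k + 3)*(k^2 - k - 12) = (k - 4)*(k + 3)*(k + 3)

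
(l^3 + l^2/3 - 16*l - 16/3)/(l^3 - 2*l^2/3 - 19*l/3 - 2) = (l^2 - 16)/(l^2 - l - 6)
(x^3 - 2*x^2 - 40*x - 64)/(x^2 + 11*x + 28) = (x^2 - 6*x - 16)/(x + 7)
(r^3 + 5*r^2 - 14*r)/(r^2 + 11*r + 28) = r*(r - 2)/(r + 4)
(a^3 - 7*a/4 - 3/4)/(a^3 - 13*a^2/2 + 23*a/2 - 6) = (2*a^2 + 3*a + 1)/(2*(a^2 - 5*a + 4))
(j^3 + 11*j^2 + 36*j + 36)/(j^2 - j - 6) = (j^2 + 9*j + 18)/(j - 3)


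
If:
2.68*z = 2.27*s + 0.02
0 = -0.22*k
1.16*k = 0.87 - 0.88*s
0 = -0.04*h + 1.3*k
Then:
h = 0.00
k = 0.00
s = 0.99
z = 0.84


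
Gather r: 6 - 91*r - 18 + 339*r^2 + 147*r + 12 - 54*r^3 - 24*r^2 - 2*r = -54*r^3 + 315*r^2 + 54*r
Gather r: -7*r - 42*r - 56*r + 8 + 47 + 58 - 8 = 105 - 105*r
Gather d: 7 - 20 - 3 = -16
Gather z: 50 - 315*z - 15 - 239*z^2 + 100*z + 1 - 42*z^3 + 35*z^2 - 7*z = -42*z^3 - 204*z^2 - 222*z + 36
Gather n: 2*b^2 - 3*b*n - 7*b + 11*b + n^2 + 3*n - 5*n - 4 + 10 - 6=2*b^2 + 4*b + n^2 + n*(-3*b - 2)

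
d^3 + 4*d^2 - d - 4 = (d - 1)*(d + 1)*(d + 4)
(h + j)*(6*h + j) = 6*h^2 + 7*h*j + j^2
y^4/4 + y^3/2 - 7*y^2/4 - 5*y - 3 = (y/2 + 1)^2*(y - 3)*(y + 1)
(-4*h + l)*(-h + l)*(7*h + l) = 28*h^3 - 31*h^2*l + 2*h*l^2 + l^3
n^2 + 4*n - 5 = (n - 1)*(n + 5)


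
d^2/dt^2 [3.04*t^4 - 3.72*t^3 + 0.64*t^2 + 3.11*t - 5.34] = 36.48*t^2 - 22.32*t + 1.28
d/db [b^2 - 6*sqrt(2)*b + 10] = 2*b - 6*sqrt(2)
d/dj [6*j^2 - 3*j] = 12*j - 3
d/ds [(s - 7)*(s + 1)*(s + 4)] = 3*s^2 - 4*s - 31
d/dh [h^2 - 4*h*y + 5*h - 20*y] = 2*h - 4*y + 5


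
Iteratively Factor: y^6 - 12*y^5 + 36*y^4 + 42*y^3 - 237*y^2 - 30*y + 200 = (y - 5)*(y^5 - 7*y^4 + y^3 + 47*y^2 - 2*y - 40) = (y - 5)*(y + 2)*(y^4 - 9*y^3 + 19*y^2 + 9*y - 20) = (y - 5)^2*(y + 2)*(y^3 - 4*y^2 - y + 4) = (y - 5)^2*(y - 4)*(y + 2)*(y^2 - 1) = (y - 5)^2*(y - 4)*(y + 1)*(y + 2)*(y - 1)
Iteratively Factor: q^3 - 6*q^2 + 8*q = (q)*(q^2 - 6*q + 8) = q*(q - 4)*(q - 2)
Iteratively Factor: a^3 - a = (a)*(a^2 - 1) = a*(a + 1)*(a - 1)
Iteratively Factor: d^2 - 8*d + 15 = (d - 5)*(d - 3)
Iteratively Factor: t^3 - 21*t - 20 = (t - 5)*(t^2 + 5*t + 4) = (t - 5)*(t + 4)*(t + 1)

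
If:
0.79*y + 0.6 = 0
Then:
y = -0.76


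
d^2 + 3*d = d*(d + 3)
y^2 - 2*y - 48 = (y - 8)*(y + 6)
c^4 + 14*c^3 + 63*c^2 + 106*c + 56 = (c + 1)*(c + 2)*(c + 4)*(c + 7)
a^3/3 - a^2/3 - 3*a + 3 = (a/3 + 1)*(a - 3)*(a - 1)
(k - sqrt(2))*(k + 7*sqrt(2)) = k^2 + 6*sqrt(2)*k - 14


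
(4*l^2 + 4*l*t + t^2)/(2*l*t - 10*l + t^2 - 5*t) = (2*l + t)/(t - 5)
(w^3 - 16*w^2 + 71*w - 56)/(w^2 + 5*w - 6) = (w^2 - 15*w + 56)/(w + 6)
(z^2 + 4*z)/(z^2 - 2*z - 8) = z*(z + 4)/(z^2 - 2*z - 8)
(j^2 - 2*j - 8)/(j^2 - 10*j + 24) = (j + 2)/(j - 6)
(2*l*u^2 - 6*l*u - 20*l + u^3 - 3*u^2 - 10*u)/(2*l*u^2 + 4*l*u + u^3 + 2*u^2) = (u - 5)/u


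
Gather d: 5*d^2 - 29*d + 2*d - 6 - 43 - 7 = 5*d^2 - 27*d - 56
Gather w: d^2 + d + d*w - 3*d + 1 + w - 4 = d^2 - 2*d + w*(d + 1) - 3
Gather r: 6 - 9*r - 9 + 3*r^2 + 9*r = 3*r^2 - 3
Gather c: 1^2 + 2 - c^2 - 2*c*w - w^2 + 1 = -c^2 - 2*c*w - w^2 + 4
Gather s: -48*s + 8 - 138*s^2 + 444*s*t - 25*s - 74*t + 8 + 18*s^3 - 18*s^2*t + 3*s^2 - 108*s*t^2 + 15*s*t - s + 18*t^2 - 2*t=18*s^3 + s^2*(-18*t - 135) + s*(-108*t^2 + 459*t - 74) + 18*t^2 - 76*t + 16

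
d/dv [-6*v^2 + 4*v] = 4 - 12*v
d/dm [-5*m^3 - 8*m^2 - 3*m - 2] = -15*m^2 - 16*m - 3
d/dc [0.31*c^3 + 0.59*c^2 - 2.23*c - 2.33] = 0.93*c^2 + 1.18*c - 2.23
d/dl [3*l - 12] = 3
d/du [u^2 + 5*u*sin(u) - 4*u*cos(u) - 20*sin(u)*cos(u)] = 4*u*sin(u) + 5*u*cos(u) + 2*u + 5*sin(u) - 4*cos(u) - 20*cos(2*u)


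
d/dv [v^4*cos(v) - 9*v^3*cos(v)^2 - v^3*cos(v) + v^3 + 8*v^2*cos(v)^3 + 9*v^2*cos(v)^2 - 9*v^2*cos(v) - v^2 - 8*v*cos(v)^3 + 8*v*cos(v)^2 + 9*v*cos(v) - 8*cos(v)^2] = -v^4*sin(v) + v^3*sin(v) + 9*v^3*sin(2*v) + 4*v^3*cos(v) + 3*v^2*sin(v) - 9*v^2*sin(2*v) - 6*v^2*sin(3*v) - 3*v^2*cos(v) - 27*v^2*cos(2*v)/2 - 21*v^2/2 - 3*v*sin(v) - 8*v*sin(2*v) + 6*v*sin(3*v) - 6*v*cos(v) + 9*v*cos(2*v) + 4*v*cos(3*v) + 7*v + 8*sin(2*v) + 3*cos(v) + 4*cos(2*v) - 2*cos(3*v) + 4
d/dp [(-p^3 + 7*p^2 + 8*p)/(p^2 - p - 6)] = (-p^4 + 2*p^3 + 3*p^2 - 84*p - 48)/(p^4 - 2*p^3 - 11*p^2 + 12*p + 36)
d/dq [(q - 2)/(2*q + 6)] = 5/(2*(q + 3)^2)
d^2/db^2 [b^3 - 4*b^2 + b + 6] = 6*b - 8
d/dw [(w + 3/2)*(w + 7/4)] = 2*w + 13/4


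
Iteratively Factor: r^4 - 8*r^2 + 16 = (r - 2)*(r^3 + 2*r^2 - 4*r - 8) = (r - 2)^2*(r^2 + 4*r + 4) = (r - 2)^2*(r + 2)*(r + 2)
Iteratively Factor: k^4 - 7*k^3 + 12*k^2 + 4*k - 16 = (k - 2)*(k^3 - 5*k^2 + 2*k + 8) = (k - 2)*(k + 1)*(k^2 - 6*k + 8) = (k - 4)*(k - 2)*(k + 1)*(k - 2)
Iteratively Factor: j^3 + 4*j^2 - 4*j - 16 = (j - 2)*(j^2 + 6*j + 8) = (j - 2)*(j + 2)*(j + 4)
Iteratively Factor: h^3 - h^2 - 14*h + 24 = (h + 4)*(h^2 - 5*h + 6) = (h - 3)*(h + 4)*(h - 2)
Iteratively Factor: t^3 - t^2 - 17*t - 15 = (t + 3)*(t^2 - 4*t - 5) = (t + 1)*(t + 3)*(t - 5)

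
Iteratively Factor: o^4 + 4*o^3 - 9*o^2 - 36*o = (o - 3)*(o^3 + 7*o^2 + 12*o) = (o - 3)*(o + 4)*(o^2 + 3*o) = o*(o - 3)*(o + 4)*(o + 3)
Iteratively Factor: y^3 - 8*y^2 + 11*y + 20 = (y - 4)*(y^2 - 4*y - 5) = (y - 4)*(y + 1)*(y - 5)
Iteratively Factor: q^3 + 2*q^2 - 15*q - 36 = (q - 4)*(q^2 + 6*q + 9) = (q - 4)*(q + 3)*(q + 3)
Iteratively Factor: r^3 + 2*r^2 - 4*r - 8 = (r - 2)*(r^2 + 4*r + 4) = (r - 2)*(r + 2)*(r + 2)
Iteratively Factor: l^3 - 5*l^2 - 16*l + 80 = (l + 4)*(l^2 - 9*l + 20) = (l - 4)*(l + 4)*(l - 5)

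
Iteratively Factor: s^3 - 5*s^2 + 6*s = (s - 2)*(s^2 - 3*s) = (s - 3)*(s - 2)*(s)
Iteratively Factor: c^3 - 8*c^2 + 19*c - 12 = (c - 3)*(c^2 - 5*c + 4) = (c - 4)*(c - 3)*(c - 1)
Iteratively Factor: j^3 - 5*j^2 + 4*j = (j)*(j^2 - 5*j + 4) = j*(j - 1)*(j - 4)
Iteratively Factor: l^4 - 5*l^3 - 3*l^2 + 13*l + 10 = (l + 1)*(l^3 - 6*l^2 + 3*l + 10) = (l - 5)*(l + 1)*(l^2 - l - 2) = (l - 5)*(l + 1)^2*(l - 2)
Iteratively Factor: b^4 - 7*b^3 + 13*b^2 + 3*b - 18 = (b - 3)*(b^3 - 4*b^2 + b + 6) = (b - 3)^2*(b^2 - b - 2) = (b - 3)^2*(b - 2)*(b + 1)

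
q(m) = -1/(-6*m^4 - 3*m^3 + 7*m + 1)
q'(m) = -(24*m^3 + 9*m^2 - 7)/(-6*m^4 - 3*m^3 + 7*m + 1)^2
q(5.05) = 0.00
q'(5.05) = -0.00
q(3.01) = 0.00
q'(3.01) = -0.00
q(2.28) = 0.01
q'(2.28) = -0.01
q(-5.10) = 0.00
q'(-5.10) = 0.00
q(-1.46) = 0.04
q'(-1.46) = 0.08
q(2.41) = 0.00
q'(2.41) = -0.01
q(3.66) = 0.00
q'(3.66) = -0.00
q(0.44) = -0.28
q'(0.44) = 0.25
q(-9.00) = 0.00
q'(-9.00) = 0.00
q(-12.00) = 0.00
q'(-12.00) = 0.00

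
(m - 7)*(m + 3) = m^2 - 4*m - 21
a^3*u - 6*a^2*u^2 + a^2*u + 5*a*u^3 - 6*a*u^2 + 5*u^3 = (a - 5*u)*(a - u)*(a*u + u)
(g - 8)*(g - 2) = g^2 - 10*g + 16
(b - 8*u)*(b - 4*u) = b^2 - 12*b*u + 32*u^2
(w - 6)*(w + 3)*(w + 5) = w^3 + 2*w^2 - 33*w - 90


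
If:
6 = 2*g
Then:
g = 3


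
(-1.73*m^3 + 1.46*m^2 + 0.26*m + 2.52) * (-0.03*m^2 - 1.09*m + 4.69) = 0.0519*m^5 + 1.8419*m^4 - 9.7129*m^3 + 6.4884*m^2 - 1.5274*m + 11.8188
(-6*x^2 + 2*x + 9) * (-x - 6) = 6*x^3 + 34*x^2 - 21*x - 54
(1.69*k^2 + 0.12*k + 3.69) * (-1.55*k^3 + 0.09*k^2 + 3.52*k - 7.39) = -2.6195*k^5 - 0.0339*k^4 + 0.240099999999999*k^3 - 11.7346*k^2 + 12.102*k - 27.2691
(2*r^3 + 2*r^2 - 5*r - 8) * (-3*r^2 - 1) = -6*r^5 - 6*r^4 + 13*r^3 + 22*r^2 + 5*r + 8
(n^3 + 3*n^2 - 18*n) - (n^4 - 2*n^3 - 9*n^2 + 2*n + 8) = -n^4 + 3*n^3 + 12*n^2 - 20*n - 8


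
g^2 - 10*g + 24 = (g - 6)*(g - 4)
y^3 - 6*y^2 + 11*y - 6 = (y - 3)*(y - 2)*(y - 1)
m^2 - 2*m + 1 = (m - 1)^2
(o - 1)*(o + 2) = o^2 + o - 2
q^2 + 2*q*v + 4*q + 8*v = (q + 4)*(q + 2*v)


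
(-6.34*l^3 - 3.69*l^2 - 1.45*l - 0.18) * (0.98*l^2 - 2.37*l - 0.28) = -6.2132*l^5 + 11.4096*l^4 + 9.0995*l^3 + 4.2933*l^2 + 0.8326*l + 0.0504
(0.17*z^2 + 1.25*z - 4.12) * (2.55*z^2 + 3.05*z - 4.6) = 0.4335*z^4 + 3.706*z^3 - 7.4755*z^2 - 18.316*z + 18.952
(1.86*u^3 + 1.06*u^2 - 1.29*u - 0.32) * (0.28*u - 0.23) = 0.5208*u^4 - 0.131*u^3 - 0.605*u^2 + 0.2071*u + 0.0736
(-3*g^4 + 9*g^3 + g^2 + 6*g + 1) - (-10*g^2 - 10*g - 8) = -3*g^4 + 9*g^3 + 11*g^2 + 16*g + 9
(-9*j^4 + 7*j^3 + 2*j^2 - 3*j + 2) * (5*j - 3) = -45*j^5 + 62*j^4 - 11*j^3 - 21*j^2 + 19*j - 6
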